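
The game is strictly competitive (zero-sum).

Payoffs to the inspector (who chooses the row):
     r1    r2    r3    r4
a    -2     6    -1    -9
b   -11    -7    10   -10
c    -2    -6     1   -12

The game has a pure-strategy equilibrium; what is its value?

Row minima: -9, -11, -12 → the inspector's maximin is -9.
Column maxima: -2, 6, 10, -9 → the inspectee's minimax is -9.
They coincide at (a, r4), so the value is -9.

-9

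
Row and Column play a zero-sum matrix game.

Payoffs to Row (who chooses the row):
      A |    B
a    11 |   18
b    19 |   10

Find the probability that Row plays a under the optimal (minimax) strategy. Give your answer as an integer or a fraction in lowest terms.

9/16

Row minima are 11 and 10, so Row's maximin is 11; column maxima are 19 and 18, so Column's minimax is 18. These differ, so the equilibrium is in mixed strategies.
Let Row play a with probability p. Column is indifferent when 11p + 19(1−p) = 18p + 10(1−p), giving p = 9/16.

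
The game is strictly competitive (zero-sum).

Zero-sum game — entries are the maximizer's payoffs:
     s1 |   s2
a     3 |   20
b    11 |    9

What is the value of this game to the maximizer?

Row minima are 3 and 9, so the maximizer's maximin is 9; column maxima are 11 and 20, so the minimizer's minimax is 11. These differ, so the equilibrium is in mixed strategies.
Let the maximizer play a with probability p. The minimizer is indifferent when 3p + 11(1−p) = 20p + 9(1−p), giving p = 2/19.
Let the minimizer play s1 with probability q. The maximizer is indifferent when 3q + 20(1−q) = 11q + 9(1−q), giving q = 11/19.
The value is 3·(11/19) + (20)·(8/19) = 193/19.

193/19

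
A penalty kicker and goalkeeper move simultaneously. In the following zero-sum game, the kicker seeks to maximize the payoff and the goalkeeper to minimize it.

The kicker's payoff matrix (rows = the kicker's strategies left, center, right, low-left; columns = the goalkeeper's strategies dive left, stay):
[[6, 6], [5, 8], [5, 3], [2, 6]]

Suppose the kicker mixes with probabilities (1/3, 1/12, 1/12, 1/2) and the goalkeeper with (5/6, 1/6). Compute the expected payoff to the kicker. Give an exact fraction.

301/72

Against (5/6, 1/6), each row's expected payoff is left: 6; center: 11/2; right: 14/3; low-left: 8/3.
Taking the (1/3, 1/12, 1/12, 1/2)-weighted average: (1/3)·(6) + (1/12)·(11/2) + (1/12)·(14/3) + (1/2)·(8/3) = 301/72.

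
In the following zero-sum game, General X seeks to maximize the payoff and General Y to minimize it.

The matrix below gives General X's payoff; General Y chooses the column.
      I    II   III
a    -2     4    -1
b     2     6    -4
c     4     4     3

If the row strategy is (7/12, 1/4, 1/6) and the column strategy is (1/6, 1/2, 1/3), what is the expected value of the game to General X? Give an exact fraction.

Against (1/6, 1/2, 1/3), each row's expected payoff is a: 4/3; b: 2; c: 11/3.
Taking the (7/12, 1/4, 1/6)-weighted average: (7/12)·(4/3) + (1/4)·(2) + (1/6)·(11/3) = 17/9.

17/9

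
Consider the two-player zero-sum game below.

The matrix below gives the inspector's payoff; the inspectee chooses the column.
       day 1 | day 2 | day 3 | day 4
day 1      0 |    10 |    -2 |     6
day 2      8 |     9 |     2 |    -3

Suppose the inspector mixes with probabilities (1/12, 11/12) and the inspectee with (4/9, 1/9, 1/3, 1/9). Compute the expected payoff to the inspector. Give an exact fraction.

Against (4/9, 1/9, 1/3, 1/9), each row's expected payoff is day 1: 10/9; day 2: 44/9.
Taking the (1/12, 11/12)-weighted average: (1/12)·(10/9) + (11/12)·(44/9) = 247/54.

247/54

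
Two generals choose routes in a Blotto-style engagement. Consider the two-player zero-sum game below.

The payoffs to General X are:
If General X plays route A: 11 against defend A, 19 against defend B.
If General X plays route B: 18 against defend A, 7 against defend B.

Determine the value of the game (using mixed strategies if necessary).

Row minima are 11 and 7, so General X's maximin is 11; column maxima are 18 and 19, so General Y's minimax is 18. These differ, so the equilibrium is in mixed strategies.
Let General X play route A with probability p. General Y is indifferent when 11p + 18(1−p) = 19p + 7(1−p), giving p = 11/19.
Let General Y play defend A with probability q. General X is indifferent when 11q + 19(1−q) = 18q + 7(1−q), giving q = 12/19.
The value is 11·(12/19) + (19)·(7/19) = 265/19.

265/19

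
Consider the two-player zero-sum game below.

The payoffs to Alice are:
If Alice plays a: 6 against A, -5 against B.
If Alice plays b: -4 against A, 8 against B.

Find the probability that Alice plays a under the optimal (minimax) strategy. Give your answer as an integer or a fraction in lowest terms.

Row minima are -5 and -4, so Alice's maximin is -4; column maxima are 6 and 8, so Bob's minimax is 6. These differ, so the equilibrium is in mixed strategies.
Let Alice play a with probability p. Bob is indifferent when 6p − 4(1−p) = −5p + 8(1−p), giving p = 12/23.

12/23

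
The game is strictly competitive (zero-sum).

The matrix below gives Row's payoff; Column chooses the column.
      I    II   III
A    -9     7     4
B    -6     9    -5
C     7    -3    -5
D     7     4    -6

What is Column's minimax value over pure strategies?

4

The worst case (largest entry) in each column is I: 7, II: 9, III: 4.
The best (smallest) of these is 4.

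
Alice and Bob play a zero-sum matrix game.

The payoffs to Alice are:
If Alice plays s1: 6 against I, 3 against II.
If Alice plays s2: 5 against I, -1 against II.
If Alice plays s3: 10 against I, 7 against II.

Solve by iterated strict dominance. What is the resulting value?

7

Column I is strictly dominated by II for Bob (3<6, -1<5, 7<10); eliminate I.
Row s1 is strictly dominated by row s3 (7>3); eliminate s1.
Row s2 is strictly dominated by row s3 (7>-1); eliminate s2.
Only (s3, II) remains, with payoff 7.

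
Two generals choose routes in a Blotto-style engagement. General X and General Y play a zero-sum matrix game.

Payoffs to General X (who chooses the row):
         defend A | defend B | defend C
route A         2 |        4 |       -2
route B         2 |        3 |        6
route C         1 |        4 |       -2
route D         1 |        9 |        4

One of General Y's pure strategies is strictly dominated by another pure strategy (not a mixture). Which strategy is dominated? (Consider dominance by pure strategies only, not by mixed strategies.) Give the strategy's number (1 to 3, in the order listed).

2

General Y prefers columns that give General X less. Compare defend B with defend A: 2 < 4, 2 < 3, 1 < 4, 1 < 9.
So defend A strictly dominates defend B for General Y; defend B is strictly dominated.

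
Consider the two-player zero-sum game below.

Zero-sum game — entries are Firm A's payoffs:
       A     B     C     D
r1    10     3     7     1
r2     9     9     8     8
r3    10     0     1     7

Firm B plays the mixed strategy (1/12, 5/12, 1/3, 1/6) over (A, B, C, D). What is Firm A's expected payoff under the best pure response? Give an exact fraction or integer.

r1: (10)·(1/12) + (3)·(5/12) + (7)·(1/3) + (1)·(1/6) = 55/12.
r2: (9)·(1/12) + (9)·(5/12) + (8)·(1/3) + (8)·(1/6) = 17/2.
r3: (10)·(1/12) + (0)·(5/12) + (1)·(1/3) + (7)·(1/6) = 7/3.
The best pure response is r2 with expected payoff 17/2.

17/2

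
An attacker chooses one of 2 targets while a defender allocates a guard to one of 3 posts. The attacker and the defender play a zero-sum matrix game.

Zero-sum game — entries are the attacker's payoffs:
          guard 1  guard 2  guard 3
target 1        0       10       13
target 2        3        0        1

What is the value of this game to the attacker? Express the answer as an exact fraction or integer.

30/13

Column guard 3 is strictly dominated by guard 2 for the defender (it gives the attacker more in every row).
The remaining 2×2 game on (target 1, target 2) × (guard 1, guard 2) has no saddle point. Let the attacker play target 1 with probability p; indifference gives 3(1−p) = 10p, so p = 3/13.
Similarly the defender's optimal q on guard 1 is 10/13, and the value is 0·(10/13) + (10)·(3/13) = 30/13.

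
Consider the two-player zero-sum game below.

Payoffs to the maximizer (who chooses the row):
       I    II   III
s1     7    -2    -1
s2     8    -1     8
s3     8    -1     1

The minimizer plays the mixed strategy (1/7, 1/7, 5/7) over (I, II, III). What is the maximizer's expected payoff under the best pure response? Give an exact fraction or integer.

47/7

s1: (7)·(1/7) + (-2)·(1/7) + (-1)·(5/7) = 0.
s2: (8)·(1/7) + (-1)·(1/7) + (8)·(5/7) = 47/7.
s3: (8)·(1/7) + (-1)·(1/7) + (1)·(5/7) = 12/7.
The best pure response is s2 with expected payoff 47/7.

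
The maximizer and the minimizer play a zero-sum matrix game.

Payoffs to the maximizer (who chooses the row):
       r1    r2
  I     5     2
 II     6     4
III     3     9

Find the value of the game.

Row I is strictly dominated by row II, so the maximizer never plays it.
The remaining 2×2 game on (II, III) × (r1, r2) has no saddle point. Let the maximizer play II with probability p; indifference gives 6p + 3(1−p) = 4p + 9(1−p), so p = 3/4.
Similarly the minimizer's optimal q on r1 is 5/8, and the value is 6·(5/8) + (4)·(3/8) = 21/4.

21/4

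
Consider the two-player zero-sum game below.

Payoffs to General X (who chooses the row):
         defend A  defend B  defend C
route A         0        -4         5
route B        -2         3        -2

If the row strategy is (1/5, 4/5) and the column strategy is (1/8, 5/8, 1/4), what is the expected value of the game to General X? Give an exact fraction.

13/20

Against (1/8, 5/8, 1/4), each row's expected payoff is route A: -5/4; route B: 9/8.
Taking the (1/5, 4/5)-weighted average: (1/5)·(-5/4) + (4/5)·(9/8) = 13/20.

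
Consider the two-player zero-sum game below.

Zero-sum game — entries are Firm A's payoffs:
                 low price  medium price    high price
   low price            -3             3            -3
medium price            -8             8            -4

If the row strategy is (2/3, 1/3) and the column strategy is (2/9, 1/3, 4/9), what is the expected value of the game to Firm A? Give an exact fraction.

Against (2/9, 1/3, 4/9), each row's expected payoff is low price: -1; medium price: -8/9.
Taking the (2/3, 1/3)-weighted average: (2/3)·(-1) + (1/3)·(-8/9) = -26/27.

-26/27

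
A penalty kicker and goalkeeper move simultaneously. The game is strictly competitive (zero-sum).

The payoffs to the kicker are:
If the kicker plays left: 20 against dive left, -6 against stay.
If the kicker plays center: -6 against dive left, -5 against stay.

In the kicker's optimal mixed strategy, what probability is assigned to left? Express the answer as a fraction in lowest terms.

1/27

Row minima are -6 and -6, so the kicker's maximin is -6; column maxima are 20 and -5, so the goalkeeper's minimax is -5. These differ, so the equilibrium is in mixed strategies.
Let the kicker play left with probability p. The goalkeeper is indifferent when 20p − 6(1−p) = −6p − 5(1−p), giving p = 1/27.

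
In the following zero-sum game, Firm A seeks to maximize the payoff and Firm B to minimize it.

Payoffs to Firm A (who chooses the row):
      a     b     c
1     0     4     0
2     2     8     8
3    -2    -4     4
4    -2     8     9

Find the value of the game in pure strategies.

2

Row minima: 0, 2, -4, -2 → Firm A's maximin is 2.
Column maxima: 2, 8, 9 → Firm B's minimax is 2.
They coincide at (2, a), so the value is 2.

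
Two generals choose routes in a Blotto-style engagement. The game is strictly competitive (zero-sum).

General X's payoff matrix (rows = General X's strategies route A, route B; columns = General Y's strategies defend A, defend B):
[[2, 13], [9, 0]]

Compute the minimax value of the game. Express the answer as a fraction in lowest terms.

117/20

Row minima are 2 and 0, so General X's maximin is 2; column maxima are 9 and 13, so General Y's minimax is 9. These differ, so the equilibrium is in mixed strategies.
Let General X play route A with probability p. General Y is indifferent when 2p + 9(1−p) = 13p, giving p = 9/20.
Let General Y play defend A with probability q. General X is indifferent when 2q + 13(1−q) = 9q, giving q = 13/20.
The value is 2·(13/20) + (13)·(7/20) = 117/20.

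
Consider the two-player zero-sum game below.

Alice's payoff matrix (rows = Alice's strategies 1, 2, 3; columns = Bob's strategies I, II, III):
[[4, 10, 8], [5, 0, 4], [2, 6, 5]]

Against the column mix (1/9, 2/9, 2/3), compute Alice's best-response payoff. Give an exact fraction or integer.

1: (4)·(1/9) + (10)·(2/9) + (8)·(2/3) = 8.
2: (5)·(1/9) + (0)·(2/9) + (4)·(2/3) = 29/9.
3: (2)·(1/9) + (6)·(2/9) + (5)·(2/3) = 44/9.
The best pure response is 1 with expected payoff 8.

8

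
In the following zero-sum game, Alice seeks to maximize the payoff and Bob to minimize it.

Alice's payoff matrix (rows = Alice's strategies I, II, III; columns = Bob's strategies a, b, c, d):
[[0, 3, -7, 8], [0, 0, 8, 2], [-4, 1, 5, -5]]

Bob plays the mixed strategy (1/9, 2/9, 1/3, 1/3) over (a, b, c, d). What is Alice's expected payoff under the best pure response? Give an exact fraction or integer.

I: (0)·(1/9) + (3)·(2/9) + (-7)·(1/3) + (8)·(1/3) = 1.
II: (0)·(1/9) + (0)·(2/9) + (8)·(1/3) + (2)·(1/3) = 10/3.
III: (-4)·(1/9) + (1)·(2/9) + (5)·(1/3) + (-5)·(1/3) = -2/9.
The best pure response is II with expected payoff 10/3.

10/3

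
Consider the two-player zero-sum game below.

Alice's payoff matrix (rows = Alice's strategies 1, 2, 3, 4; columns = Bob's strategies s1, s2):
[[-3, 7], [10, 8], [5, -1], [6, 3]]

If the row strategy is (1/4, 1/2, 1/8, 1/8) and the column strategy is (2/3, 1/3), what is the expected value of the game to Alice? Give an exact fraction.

Against (2/3, 1/3), each row's expected payoff is 1: 1/3; 2: 28/3; 3: 3; 4: 5.
Taking the (1/4, 1/2, 1/8, 1/8)-weighted average: (1/4)·(1/3) + (1/2)·(28/3) + (1/8)·(3) + (1/8)·(5) = 23/4.

23/4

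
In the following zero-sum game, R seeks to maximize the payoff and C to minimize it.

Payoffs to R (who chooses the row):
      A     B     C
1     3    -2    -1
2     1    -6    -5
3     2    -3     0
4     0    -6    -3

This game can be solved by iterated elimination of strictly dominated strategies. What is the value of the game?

-2

Column C is strictly dominated by B for C (-2<-1, -6<-5, -3<0, -6<-3); eliminate C.
Column A is strictly dominated by B for C (-2<3, -6<1, -3<2, -6<0); eliminate A.
Row 3 is strictly dominated by row 1 (-2>-3); eliminate 3.
Row 2 is strictly dominated by row 1 (-2>-6); eliminate 2.
Row 4 is strictly dominated by row 1 (-2>-6); eliminate 4.
Only (1, B) remains, with payoff -2.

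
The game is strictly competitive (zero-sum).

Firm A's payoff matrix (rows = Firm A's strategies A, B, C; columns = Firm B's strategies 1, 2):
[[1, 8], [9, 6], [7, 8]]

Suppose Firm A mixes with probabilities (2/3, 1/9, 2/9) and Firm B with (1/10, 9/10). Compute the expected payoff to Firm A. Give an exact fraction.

659/90

Against (1/10, 9/10), each row's expected payoff is A: 73/10; B: 63/10; C: 79/10.
Taking the (2/3, 1/9, 2/9)-weighted average: (2/3)·(73/10) + (1/9)·(63/10) + (2/9)·(79/10) = 659/90.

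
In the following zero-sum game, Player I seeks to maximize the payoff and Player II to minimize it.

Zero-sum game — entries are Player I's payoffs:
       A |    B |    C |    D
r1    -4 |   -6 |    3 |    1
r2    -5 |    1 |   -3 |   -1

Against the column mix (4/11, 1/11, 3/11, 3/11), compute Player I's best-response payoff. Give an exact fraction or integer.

r1: (-4)·(4/11) + (-6)·(1/11) + (3)·(3/11) + (1)·(3/11) = -10/11.
r2: (-5)·(4/11) + (1)·(1/11) + (-3)·(3/11) + (-1)·(3/11) = -31/11.
The best pure response is r1 with expected payoff -10/11.

-10/11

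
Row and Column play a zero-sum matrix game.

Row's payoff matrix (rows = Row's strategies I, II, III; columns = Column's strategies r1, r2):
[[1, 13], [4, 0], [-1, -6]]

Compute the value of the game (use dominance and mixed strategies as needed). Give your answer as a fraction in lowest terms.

Row III is strictly dominated by row II, so Row never plays it.
The remaining 2×2 game on (I, II) × (r1, r2) has no saddle point. Let Row play I with probability p; indifference gives p + 4(1−p) = 13p, so p = 1/4.
Similarly Column's optimal q on r1 is 13/16, and the value is 1·(13/16) + (13)·(3/16) = 13/4.

13/4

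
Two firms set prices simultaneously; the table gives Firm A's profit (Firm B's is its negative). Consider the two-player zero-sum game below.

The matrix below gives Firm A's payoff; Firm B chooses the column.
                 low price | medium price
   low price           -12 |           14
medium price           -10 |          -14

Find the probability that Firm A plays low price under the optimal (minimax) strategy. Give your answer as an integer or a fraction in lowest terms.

Row minima are -12 and -14, so Firm A's maximin is -12; column maxima are -10 and 14, so Firm B's minimax is -10. These differ, so the equilibrium is in mixed strategies.
Let Firm A play low price with probability p. Firm B is indifferent when −12p − 10(1−p) = 14p − 14(1−p), giving p = 2/15.

2/15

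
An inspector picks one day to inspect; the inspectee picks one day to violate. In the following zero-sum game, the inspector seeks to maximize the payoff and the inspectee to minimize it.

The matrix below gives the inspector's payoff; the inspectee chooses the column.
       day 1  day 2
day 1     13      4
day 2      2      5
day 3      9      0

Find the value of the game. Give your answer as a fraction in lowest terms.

19/4

Row day 3 is strictly dominated by row day 1, so the inspector never plays it.
The remaining 2×2 game on (day 1, day 2) × (day 1, day 2) has no saddle point. Let the inspector play day 1 with probability p; indifference gives 13p + 2(1−p) = 4p + 5(1−p), so p = 1/4.
Similarly the inspectee's optimal q on day 1 is 1/12, and the value is 13·(1/12) + (4)·(11/12) = 19/4.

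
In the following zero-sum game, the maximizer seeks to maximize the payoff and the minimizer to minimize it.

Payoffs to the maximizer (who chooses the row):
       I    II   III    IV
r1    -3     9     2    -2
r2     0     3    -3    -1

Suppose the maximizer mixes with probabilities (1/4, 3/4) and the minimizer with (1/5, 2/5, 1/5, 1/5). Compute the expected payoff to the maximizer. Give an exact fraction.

21/20

Against (1/5, 2/5, 1/5, 1/5), each row's expected payoff is r1: 3; r2: 2/5.
Taking the (1/4, 3/4)-weighted average: (1/4)·(3) + (3/4)·(2/5) = 21/20.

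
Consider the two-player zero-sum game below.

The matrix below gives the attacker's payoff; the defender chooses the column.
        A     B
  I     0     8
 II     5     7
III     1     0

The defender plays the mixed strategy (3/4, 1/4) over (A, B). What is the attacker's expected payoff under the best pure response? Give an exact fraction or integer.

11/2

I: (0)·(3/4) + (8)·(1/4) = 2.
II: (5)·(3/4) + (7)·(1/4) = 11/2.
III: (1)·(3/4) + (0)·(1/4) = 3/4.
The best pure response is II with expected payoff 11/2.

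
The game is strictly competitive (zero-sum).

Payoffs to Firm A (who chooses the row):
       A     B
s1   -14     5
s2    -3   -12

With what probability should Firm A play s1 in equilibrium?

9/28

Row minima are -14 and -12, so Firm A's maximin is -12; column maxima are -3 and 5, so Firm B's minimax is -3. These differ, so the equilibrium is in mixed strategies.
Let Firm A play s1 with probability p. Firm B is indifferent when −14p − 3(1−p) = 5p − 12(1−p), giving p = 9/28.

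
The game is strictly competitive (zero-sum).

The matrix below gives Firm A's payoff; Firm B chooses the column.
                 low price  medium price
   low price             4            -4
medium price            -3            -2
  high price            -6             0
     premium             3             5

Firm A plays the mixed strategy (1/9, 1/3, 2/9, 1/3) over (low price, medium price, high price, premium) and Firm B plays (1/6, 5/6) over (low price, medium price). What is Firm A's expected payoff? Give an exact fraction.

17/54

Against (1/6, 5/6), each row's expected payoff is low price: -8/3; medium price: -13/6; high price: -1; premium: 14/3.
Taking the (1/9, 1/3, 2/9, 1/3)-weighted average: (1/9)·(-8/3) + (1/3)·(-13/6) + (2/9)·(-1) + (1/3)·(14/3) = 17/54.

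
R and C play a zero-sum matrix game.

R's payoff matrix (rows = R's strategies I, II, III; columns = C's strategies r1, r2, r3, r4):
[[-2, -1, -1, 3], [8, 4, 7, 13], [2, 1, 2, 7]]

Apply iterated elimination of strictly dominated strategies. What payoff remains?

Column r4 is strictly dominated by r1 for C (-2<3, 8<13, 2<7); eliminate r4.
Row III is strictly dominated by row II (8>2, 4>1, 7>2); eliminate III.
Row I is strictly dominated by row II (8>-2, 4>-1, 7>-1); eliminate I.
Column r3 is strictly dominated by r2 for C (4<7); eliminate r3.
Column r1 is strictly dominated by r2 for C (4<8); eliminate r1.
Only (II, r2) remains, with payoff 4.

4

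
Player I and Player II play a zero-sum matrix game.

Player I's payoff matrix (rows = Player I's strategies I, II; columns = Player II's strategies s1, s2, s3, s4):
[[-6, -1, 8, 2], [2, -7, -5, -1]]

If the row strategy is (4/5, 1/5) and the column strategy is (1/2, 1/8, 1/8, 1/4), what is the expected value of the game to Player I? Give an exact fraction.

Against (1/2, 1/8, 1/8, 1/4), each row's expected payoff is I: -13/8; II: -3/4.
Taking the (4/5, 1/5)-weighted average: (4/5)·(-13/8) + (1/5)·(-3/4) = -29/20.

-29/20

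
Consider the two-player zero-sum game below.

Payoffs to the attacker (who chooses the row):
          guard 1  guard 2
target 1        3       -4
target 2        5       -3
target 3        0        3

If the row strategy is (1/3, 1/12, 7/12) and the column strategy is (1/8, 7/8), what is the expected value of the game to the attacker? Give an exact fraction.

Against (1/8, 7/8), each row's expected payoff is target 1: -25/8; target 2: -2; target 3: 21/8.
Taking the (1/3, 1/12, 7/12)-weighted average: (1/3)·(-25/8) + (1/12)·(-2) + (7/12)·(21/8) = 31/96.

31/96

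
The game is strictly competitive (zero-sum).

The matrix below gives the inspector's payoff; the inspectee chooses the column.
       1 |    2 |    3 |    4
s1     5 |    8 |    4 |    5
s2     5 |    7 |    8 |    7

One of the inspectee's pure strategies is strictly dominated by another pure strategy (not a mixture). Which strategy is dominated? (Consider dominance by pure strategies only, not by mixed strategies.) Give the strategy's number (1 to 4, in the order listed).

2

The inspectee prefers columns that give the inspector less. Compare 2 with 1: 5 < 8, 5 < 7.
So 1 strictly dominates 2 for the inspectee; 2 is strictly dominated.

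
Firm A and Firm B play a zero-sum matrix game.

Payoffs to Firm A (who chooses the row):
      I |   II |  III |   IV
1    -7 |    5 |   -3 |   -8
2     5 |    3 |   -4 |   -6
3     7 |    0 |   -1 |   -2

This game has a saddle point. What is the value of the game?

-2

Row minima: -8, -6, -2 → Firm A's maximin is -2.
Column maxima: 7, 5, -1, -2 → Firm B's minimax is -2.
They coincide at (3, IV), so the value is -2.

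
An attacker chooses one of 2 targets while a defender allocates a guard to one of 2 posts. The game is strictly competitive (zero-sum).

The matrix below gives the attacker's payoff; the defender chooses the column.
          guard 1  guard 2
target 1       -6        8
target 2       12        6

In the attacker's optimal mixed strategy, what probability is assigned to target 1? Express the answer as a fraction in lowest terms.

Row minima are -6 and 6, so the attacker's maximin is 6; column maxima are 12 and 8, so the defender's minimax is 8. These differ, so the equilibrium is in mixed strategies.
Let the attacker play target 1 with probability p. The defender is indifferent when −6p + 12(1−p) = 8p + 6(1−p), giving p = 3/10.

3/10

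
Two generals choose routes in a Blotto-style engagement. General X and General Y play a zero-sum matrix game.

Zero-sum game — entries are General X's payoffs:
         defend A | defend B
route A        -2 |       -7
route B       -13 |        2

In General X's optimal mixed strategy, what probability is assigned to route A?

3/4

Row minima are -7 and -13, so General X's maximin is -7; column maxima are -2 and 2, so General Y's minimax is -2. These differ, so the equilibrium is in mixed strategies.
Let General X play route A with probability p. General Y is indifferent when −2p − 13(1−p) = −7p + 2(1−p), giving p = 3/4.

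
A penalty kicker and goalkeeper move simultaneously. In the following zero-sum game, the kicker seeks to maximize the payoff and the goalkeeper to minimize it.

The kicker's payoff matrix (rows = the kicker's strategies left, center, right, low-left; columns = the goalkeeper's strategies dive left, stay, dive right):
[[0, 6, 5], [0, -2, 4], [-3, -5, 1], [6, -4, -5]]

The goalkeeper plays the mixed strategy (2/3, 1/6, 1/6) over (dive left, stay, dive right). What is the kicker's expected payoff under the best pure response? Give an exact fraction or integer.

5/2

left: (0)·(2/3) + (6)·(1/6) + (5)·(1/6) = 11/6.
center: (0)·(2/3) + (-2)·(1/6) + (4)·(1/6) = 1/3.
right: (-3)·(2/3) + (-5)·(1/6) + (1)·(1/6) = -8/3.
low-left: (6)·(2/3) + (-4)·(1/6) + (-5)·(1/6) = 5/2.
The best pure response is low-left with expected payoff 5/2.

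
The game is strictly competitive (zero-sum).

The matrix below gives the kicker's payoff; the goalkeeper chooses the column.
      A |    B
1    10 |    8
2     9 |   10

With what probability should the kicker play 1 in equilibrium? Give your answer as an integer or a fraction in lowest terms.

1/3

Row minima are 8 and 9, so the kicker's maximin is 9; column maxima are 10 and 10, so the goalkeeper's minimax is 10. These differ, so the equilibrium is in mixed strategies.
Let the kicker play 1 with probability p. The goalkeeper is indifferent when 10p + 9(1−p) = 8p + 10(1−p), giving p = 1/3.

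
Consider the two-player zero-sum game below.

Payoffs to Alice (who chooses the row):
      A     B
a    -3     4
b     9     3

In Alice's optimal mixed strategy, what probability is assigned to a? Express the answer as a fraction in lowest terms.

6/13

Row minima are -3 and 3, so Alice's maximin is 3; column maxima are 9 and 4, so Bob's minimax is 4. These differ, so the equilibrium is in mixed strategies.
Let Alice play a with probability p. Bob is indifferent when −3p + 9(1−p) = 4p + 3(1−p), giving p = 6/13.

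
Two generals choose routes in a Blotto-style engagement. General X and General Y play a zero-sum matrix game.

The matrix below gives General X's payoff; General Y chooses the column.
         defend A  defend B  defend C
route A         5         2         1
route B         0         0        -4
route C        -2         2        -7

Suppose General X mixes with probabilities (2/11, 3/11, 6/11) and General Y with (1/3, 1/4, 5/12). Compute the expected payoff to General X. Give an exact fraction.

Against (1/3, 1/4, 5/12), each row's expected payoff is route A: 31/12; route B: -5/3; route C: -37/12.
Taking the (2/11, 3/11, 6/11)-weighted average: (2/11)·(31/12) + (3/11)·(-5/3) + (6/11)·(-37/12) = -5/3.

-5/3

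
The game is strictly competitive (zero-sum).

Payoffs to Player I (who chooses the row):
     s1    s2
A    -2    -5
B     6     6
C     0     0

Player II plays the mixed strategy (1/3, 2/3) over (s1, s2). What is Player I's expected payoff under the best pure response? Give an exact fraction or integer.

A: (-2)·(1/3) + (-5)·(2/3) = -4.
B: (6)·(1/3) + (6)·(2/3) = 6.
C: (0)·(1/3) + (0)·(2/3) = 0.
The best pure response is B with expected payoff 6.

6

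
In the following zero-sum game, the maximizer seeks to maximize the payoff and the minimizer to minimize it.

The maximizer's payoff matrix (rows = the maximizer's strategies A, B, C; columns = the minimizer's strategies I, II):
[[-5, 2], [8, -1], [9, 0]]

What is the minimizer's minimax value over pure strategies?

The worst case (largest entry) in each column is I: 9, II: 2.
The best (smallest) of these is 2.

2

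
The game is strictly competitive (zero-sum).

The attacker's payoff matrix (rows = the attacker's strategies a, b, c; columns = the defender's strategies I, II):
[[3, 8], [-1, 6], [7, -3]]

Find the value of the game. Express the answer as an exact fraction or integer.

Row b is strictly dominated by row a, so the attacker never plays it.
The remaining 2×2 game on (a, c) × (I, II) has no saddle point. Let the attacker play a with probability p; indifference gives 3p + 7(1−p) = 8p − 3(1−p), so p = 2/3.
Similarly the defender's optimal q on I is 11/15, and the value is 3·(11/15) + (8)·(4/15) = 13/3.

13/3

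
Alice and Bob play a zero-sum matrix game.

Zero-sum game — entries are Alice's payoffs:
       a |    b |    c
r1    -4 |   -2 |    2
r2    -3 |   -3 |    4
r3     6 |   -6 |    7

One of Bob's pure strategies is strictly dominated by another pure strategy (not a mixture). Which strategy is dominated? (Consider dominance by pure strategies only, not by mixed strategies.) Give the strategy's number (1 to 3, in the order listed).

Bob prefers columns that give Alice less. Compare c with a: -4 < 2, -3 < 4, 6 < 7.
So a strictly dominates c for Bob; c is strictly dominated.

3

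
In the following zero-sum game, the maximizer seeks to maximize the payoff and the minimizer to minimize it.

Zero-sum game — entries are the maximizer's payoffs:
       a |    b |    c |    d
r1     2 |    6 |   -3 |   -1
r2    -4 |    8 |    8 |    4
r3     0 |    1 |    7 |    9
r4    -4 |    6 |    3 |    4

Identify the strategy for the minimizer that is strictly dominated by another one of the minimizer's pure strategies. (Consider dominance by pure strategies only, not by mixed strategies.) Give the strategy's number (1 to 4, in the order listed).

The minimizer prefers columns that give the maximizer less. Compare b with a: 2 < 6, -4 < 8, 0 < 1, -4 < 6.
So a strictly dominates b for the minimizer; b is strictly dominated.

2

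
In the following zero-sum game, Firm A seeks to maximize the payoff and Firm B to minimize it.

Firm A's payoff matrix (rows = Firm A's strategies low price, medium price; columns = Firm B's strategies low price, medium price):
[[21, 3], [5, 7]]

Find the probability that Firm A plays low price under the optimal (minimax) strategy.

1/10

Row minima are 3 and 5, so Firm A's maximin is 5; column maxima are 21 and 7, so Firm B's minimax is 7. These differ, so the equilibrium is in mixed strategies.
Let Firm A play low price with probability p. Firm B is indifferent when 21p + 5(1−p) = 3p + 7(1−p), giving p = 1/10.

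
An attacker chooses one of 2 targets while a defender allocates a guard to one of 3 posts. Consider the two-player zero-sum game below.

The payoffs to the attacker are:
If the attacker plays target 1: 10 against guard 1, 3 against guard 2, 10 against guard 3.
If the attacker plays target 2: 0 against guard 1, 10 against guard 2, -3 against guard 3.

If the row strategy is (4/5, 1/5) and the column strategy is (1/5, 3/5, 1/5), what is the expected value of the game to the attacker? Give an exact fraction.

143/25

Against (1/5, 3/5, 1/5), each row's expected payoff is target 1: 29/5; target 2: 27/5.
Taking the (4/5, 1/5)-weighted average: (4/5)·(29/5) + (1/5)·(27/5) = 143/25.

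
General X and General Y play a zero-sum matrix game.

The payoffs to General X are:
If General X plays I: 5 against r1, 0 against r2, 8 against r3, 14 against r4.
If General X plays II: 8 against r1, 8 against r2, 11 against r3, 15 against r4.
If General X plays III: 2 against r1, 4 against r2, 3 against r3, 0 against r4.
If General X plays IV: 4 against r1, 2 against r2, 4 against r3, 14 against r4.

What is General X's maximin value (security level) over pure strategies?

The worst-case payoff for each row is I: 0, II: 8, III: 0, IV: 2.
The best of these is 8.

8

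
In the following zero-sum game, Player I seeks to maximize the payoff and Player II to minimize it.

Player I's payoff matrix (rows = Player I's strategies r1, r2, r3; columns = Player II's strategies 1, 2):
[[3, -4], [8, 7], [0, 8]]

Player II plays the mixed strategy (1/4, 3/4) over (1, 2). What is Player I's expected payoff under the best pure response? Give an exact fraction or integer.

r1: (3)·(1/4) + (-4)·(3/4) = -9/4.
r2: (8)·(1/4) + (7)·(3/4) = 29/4.
r3: (0)·(1/4) + (8)·(3/4) = 6.
The best pure response is r2 with expected payoff 29/4.

29/4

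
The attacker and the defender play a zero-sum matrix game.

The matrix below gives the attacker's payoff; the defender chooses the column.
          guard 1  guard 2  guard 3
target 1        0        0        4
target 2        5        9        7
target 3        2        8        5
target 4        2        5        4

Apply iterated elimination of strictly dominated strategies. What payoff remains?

5

Row target 4 is strictly dominated by row target 2 (5>2, 9>5, 7>4); eliminate target 4.
Column guard 3 is strictly dominated by guard 1 for the defender (0<4, 5<7, 2<5); eliminate guard 3.
Row target 1 is strictly dominated by row target 2 (5>0, 9>0); eliminate target 1.
Column guard 2 is strictly dominated by guard 1 for the defender (5<9, 2<8); eliminate guard 2.
Row target 3 is strictly dominated by row target 2 (5>2); eliminate target 3.
Only (target 2, guard 1) remains, with payoff 5.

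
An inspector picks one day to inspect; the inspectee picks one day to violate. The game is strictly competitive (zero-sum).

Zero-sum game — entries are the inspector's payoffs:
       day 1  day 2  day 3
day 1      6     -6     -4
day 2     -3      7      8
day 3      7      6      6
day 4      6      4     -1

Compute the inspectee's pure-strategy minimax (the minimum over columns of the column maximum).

The worst case (largest entry) in each column is day 1: 7, day 2: 7, day 3: 8.
The best (smallest) of these is 7.

7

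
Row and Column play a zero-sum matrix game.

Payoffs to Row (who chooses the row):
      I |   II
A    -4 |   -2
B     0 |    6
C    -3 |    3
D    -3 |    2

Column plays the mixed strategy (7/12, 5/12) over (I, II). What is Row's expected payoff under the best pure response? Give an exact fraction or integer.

A: (-4)·(7/12) + (-2)·(5/12) = -19/6.
B: (0)·(7/12) + (6)·(5/12) = 5/2.
C: (-3)·(7/12) + (3)·(5/12) = -1/2.
D: (-3)·(7/12) + (2)·(5/12) = -11/12.
The best pure response is B with expected payoff 5/2.

5/2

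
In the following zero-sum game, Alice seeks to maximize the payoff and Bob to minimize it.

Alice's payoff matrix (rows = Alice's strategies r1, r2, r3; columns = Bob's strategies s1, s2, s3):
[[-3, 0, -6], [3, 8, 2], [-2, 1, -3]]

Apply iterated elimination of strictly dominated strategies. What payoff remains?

2

Column s2 is strictly dominated by s1 for Bob (-3<0, 3<8, -2<1); eliminate s2.
Row r1 is strictly dominated by row r2 (3>-3, 2>-6); eliminate r1.
Column s1 is strictly dominated by s3 for Bob (2<3, -3<-2); eliminate s1.
Row r3 is strictly dominated by row r2 (2>-3); eliminate r3.
Only (r2, s3) remains, with payoff 2.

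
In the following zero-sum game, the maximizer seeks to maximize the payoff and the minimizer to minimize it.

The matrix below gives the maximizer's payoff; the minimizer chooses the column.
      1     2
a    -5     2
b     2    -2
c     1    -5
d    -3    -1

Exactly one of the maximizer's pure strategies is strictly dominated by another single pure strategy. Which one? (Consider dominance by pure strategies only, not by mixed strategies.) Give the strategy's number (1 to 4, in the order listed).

3

Compare c with b: 2 > 1, -2 > -5.
So b strictly dominates c for the maximizer; c is strictly dominated.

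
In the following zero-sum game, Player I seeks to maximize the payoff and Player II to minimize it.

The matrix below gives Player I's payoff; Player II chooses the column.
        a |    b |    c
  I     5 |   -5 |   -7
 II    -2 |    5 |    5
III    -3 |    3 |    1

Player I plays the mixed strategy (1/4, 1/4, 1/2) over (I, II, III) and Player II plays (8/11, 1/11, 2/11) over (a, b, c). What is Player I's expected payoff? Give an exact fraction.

-9/22

Against (8/11, 1/11, 2/11), each row's expected payoff is I: 21/11; II: -1/11; III: -19/11.
Taking the (1/4, 1/4, 1/2)-weighted average: (1/4)·(21/11) + (1/4)·(-1/11) + (1/2)·(-19/11) = -9/22.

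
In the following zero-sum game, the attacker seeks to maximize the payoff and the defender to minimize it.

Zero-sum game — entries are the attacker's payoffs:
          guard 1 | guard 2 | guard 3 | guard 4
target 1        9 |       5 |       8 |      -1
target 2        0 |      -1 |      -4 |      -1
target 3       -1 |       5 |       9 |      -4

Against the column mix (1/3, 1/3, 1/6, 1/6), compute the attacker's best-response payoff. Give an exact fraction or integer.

35/6

target 1: (9)·(1/3) + (5)·(1/3) + (8)·(1/6) + (-1)·(1/6) = 35/6.
target 2: (0)·(1/3) + (-1)·(1/3) + (-4)·(1/6) + (-1)·(1/6) = -7/6.
target 3: (-1)·(1/3) + (5)·(1/3) + (9)·(1/6) + (-4)·(1/6) = 13/6.
The best pure response is target 1 with expected payoff 35/6.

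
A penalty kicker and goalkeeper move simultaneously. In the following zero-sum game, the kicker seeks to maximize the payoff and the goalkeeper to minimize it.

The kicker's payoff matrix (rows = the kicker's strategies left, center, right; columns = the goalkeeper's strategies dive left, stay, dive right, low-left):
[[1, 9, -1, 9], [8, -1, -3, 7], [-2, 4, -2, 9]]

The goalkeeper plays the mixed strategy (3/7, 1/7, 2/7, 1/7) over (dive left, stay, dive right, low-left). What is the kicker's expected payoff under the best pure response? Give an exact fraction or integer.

left: (1)·(3/7) + (9)·(1/7) + (-1)·(2/7) + (9)·(1/7) = 19/7.
center: (8)·(3/7) + (-1)·(1/7) + (-3)·(2/7) + (7)·(1/7) = 24/7.
right: (-2)·(3/7) + (4)·(1/7) + (-2)·(2/7) + (9)·(1/7) = 3/7.
The best pure response is center with expected payoff 24/7.

24/7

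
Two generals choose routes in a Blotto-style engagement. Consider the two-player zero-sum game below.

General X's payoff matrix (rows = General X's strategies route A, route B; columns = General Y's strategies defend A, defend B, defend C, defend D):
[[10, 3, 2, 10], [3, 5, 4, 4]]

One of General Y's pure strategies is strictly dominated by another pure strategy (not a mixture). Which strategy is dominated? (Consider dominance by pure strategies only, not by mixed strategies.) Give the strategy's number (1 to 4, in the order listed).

2

General Y prefers columns that give General X less. Compare defend B with defend C: 2 < 3, 4 < 5.
So defend C strictly dominates defend B for General Y; defend B is strictly dominated.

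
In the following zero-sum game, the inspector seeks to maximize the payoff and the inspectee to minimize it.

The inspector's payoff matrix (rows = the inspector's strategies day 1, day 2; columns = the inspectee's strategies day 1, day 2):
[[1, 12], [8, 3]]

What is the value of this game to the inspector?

Row minima are 1 and 3, so the inspector's maximin is 3; column maxima are 8 and 12, so the inspectee's minimax is 8. These differ, so the equilibrium is in mixed strategies.
Let the inspector play day 1 with probability p. The inspectee is indifferent when p + 8(1−p) = 12p + 3(1−p), giving p = 5/16.
Let the inspectee play day 1 with probability q. The inspector is indifferent when q + 12(1−q) = 8q + 3(1−q), giving q = 9/16.
The value is 1·(9/16) + (12)·(7/16) = 93/16.

93/16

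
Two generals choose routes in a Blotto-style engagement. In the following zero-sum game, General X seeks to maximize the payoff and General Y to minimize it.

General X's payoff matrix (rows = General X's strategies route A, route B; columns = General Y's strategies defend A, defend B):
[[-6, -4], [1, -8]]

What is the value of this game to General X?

-52/11

Row minima are -6 and -8, so General X's maximin is -6; column maxima are 1 and -4, so General Y's minimax is -4. These differ, so the equilibrium is in mixed strategies.
Let General X play route A with probability p. General Y is indifferent when −6p + (1−p) = −4p − 8(1−p), giving p = 9/11.
Let General Y play defend A with probability q. General X is indifferent when −6q − 4(1−q) = q − 8(1−q), giving q = 4/11.
The value is -6·(4/11) + (-4)·(7/11) = -52/11.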